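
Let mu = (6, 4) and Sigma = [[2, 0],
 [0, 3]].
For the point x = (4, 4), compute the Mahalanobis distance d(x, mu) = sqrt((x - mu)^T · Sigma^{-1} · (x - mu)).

Step 1 — centre the observation: (x - mu) = (-2, 0).

Step 2 — invert Sigma. det(Sigma) = 2·3 - (0)² = 6.
  Sigma^{-1} = (1/det) · [[d, -b], [-b, a]] = [[0.5, 0],
 [0, 0.3333]].

Step 3 — form the quadratic (x - mu)^T · Sigma^{-1} · (x - mu):
  Sigma^{-1} · (x - mu) = (-1, 0).
  (x - mu)^T · [Sigma^{-1} · (x - mu)] = (-2)·(-1) + (0)·(0) = 2.

Step 4 — take square root: d = √(2) ≈ 1.4142.

d(x, mu) = √(2) ≈ 1.4142


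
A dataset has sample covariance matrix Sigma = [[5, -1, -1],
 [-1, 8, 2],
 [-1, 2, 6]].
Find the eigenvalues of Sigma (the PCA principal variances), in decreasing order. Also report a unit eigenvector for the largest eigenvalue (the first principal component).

Step 1 — characteristic polynomial p(λ) = det(λI - Sigma) = λ³ - tr·λ² + c_1·λ - det, where tr = trace, c_1 = sum of the principal 2×2 minors, det = det(Sigma):
  tr = 5 + 8 + 6 = 19,
  c_1 = (5·8 - (-1)²) + (5·6 - (-1)²) + (8·6 - (2)²) = 39 + 29 + 44 = 112,
  det = 5·(8·6 - (2)²) - (-1)·((-1)·6 - (2)·(-1)) + (-1)·((-1)·(2) - 8·(-1)) = 5·(44) - (-1)·(-4) + (-1)·(6) = 210.
  So p(λ) = λ³ - 19λ² + 112λ - 210.
Step 2 — look for an integer root (rational root theorem: any rational root is an integer divisor of 210). Testing λ = 5:
  p(5) = 125 - 475 + 560 - 210 = 0  ✓
  Dividing out (λ - 5): p(λ) = (λ - 5)(λ² - 14λ + 42).
Step 3 — remaining eigenvalues from the quadratic λ² - 14λ + 42 = 0:
  Δ = 14² - 4·42 = 196 - 168 = 28,  λ = (14 ± √28)/2 = (14 ± 5.2915)/2 ≈ 9.6458 or 4.3542.
  Sorted: λ_1 = 9.6458,  λ_2 = 5,  λ_3 = 4.3542  (check: sum = 19 = tr ✓).

Step 4 — unit eigenvector for λ_1 ≈ 9.6458: v spans the null space of (Sigma - λ_1 I), whose rows are
  r_1 = (-4.6458, -1, -1),  r_2 = (-1, -1.6458, 2),  r_3 = (-1, 2, -3.6458).
  v is orthogonal to every row, so take v ∝ r_1 × r_2 = ((-1)·(2) - (-1)·(-1.6458), (-1)·(-1) - (-4.6458)·(2), (-4.6458)·(-1.6458) - (-1)·(-1)) ≈ (-3.6458, 10.2915, 6.6458).
  Rescale (multiply by -1 so the first nonzero entry is positive): u = (3.6458, -10.2915, -6.6458).
  ||u|| = √((3.6458)² + (-10.2915)² + (-6.6458)²) = √(163.3725) ≈ 12.7817,  v_1 = u/||u|| ≈ (0.2852, -0.8052, -0.5199) (||v_1|| = 1).

λ_1 = 9.6458,  λ_2 = 5,  λ_3 = 4.3542;  v_1 ≈ (0.2852, -0.8052, -0.5199)


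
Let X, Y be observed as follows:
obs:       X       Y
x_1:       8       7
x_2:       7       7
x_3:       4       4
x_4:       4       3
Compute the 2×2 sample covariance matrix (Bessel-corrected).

Step 1 — column means:
  mean(X) = (8 + 7 + 4 + 4) / 4 = 23/4 = 5.75
  mean(Y) = (7 + 7 + 4 + 3) / 4 = 21/4 = 5.25

Step 2 — sample covariance S[i,j] = (1/(n-1)) · Σ_k (x_{k,i} - mean_i) · (x_{k,j} - mean_j), with n-1 = 3.
  S[X,X] = ((2.25)·(2.25) + (1.25)·(1.25) + (-1.75)·(-1.75) + (-1.75)·(-1.75)) / 3 = 12.75/3 = 4.25
  S[X,Y] = ((2.25)·(1.75) + (1.25)·(1.75) + (-1.75)·(-1.25) + (-1.75)·(-2.25)) / 3 = 12.25/3 = 4.0833
  S[Y,Y] = ((1.75)·(1.75) + (1.75)·(1.75) + (-1.25)·(-1.25) + (-2.25)·(-2.25)) / 3 = 12.75/3 = 4.25

S is symmetric (S[j,i] = S[i,j]). Assembling:

S = [[4.25, 4.0833],
 [4.0833, 4.25]]


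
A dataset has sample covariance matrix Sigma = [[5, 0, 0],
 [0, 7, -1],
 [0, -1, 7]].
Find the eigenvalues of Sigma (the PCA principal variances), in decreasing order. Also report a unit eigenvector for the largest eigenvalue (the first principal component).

Step 1 — characteristic polynomial p(λ) = det(λI - Sigma) = λ³ - tr·λ² + c_1·λ - det, where tr = trace, c_1 = sum of the principal 2×2 minors, det = det(Sigma):
  tr = 5 + 7 + 7 = 19,
  c_1 = (5·7 - (0)²) + (5·7 - (0)²) + (7·7 - (-1)²) = 35 + 35 + 48 = 118,
  det = 5·(7·7 - (-1)²) - (0)·((0)·7 - (-1)·(0)) + (0)·((0)·(-1) - 7·(0)) = 5·(48) - (0)·(0) + (0)·(0) = 240.
  So p(λ) = λ³ - 19λ² + 118λ - 240.
Step 2 — look for an integer root (rational root theorem: any rational root is an integer divisor of 240). Testing λ = 5:
  p(5) = 125 - 475 + 590 - 240 = 0  ✓
  Dividing out (λ - 5): p(λ) = (λ - 5)(λ² - 14λ + 48).
Step 3 — remaining eigenvalues from the quadratic λ² - 14λ + 48 = 0:
  Δ = 14² - 4·48 = 196 - 192 = 4,  λ = (14 ± √4)/2 = (14 ± 2)/2 = 8 or 6.
  Sorted: λ_1 = 8,  λ_2 = 6,  λ_3 = 5  (check: sum = 19 = tr ✓).

Step 4 — unit eigenvector for λ_1 = 8: v spans the null space of (Sigma - λ_1 I), whose rows are
  r_1 = (-3, 0, 0),  r_2 = (0, -1, -1),  r_3 = (0, -1, -1).
  v is orthogonal to every row, so take v ∝ r_1 × r_2 = ((0)·(-1) - (0)·(-1), (0)·(0) - (-3)·(-1), (-3)·(-1) - (0)·(0)) = (0, -3, 3).
  Rescale (divide by 3; multiply by -1 so the first nonzero entry is positive): u = (0, 1, -1).
  ||u|| = √((0)² + (1)² + (-1)²) = √(2) ≈ 1.4142,  v_1 = u/||u|| ≈ (0, 0.7071, -0.7071) (||v_1|| = 1).

λ_1 = 8,  λ_2 = 6,  λ_3 = 5;  v_1 ≈ (0, 0.7071, -0.7071)


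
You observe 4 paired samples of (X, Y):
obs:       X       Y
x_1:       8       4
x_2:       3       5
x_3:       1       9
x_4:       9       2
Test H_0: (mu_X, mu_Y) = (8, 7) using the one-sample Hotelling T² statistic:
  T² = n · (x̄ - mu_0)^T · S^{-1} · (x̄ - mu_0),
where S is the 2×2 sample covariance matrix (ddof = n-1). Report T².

Step 1 — sample mean vector:
  mean(X) = (8 + 3 + 1 + 9) / 4 = 21/4 = 5.25
  mean(Y) = (4 + 5 + 9 + 2) / 4 = 20/4 = 5
  x̄ = (5.25, 5),  deviation x̄ - mu_0 = (5.25, 5) - (8, 7) = (-2.75, -2).

Step 2 — sample covariance matrix, S[i,j] = (1/(n-1)) · Σ_k (x_{k,i} - mean_i) · (x_{k,j} - mean_j), divisor n-1 = 3:
  S[X,X] = ((2.75)·(2.75) + (-2.25)·(-2.25) + (-4.25)·(-4.25) + (3.75)·(3.75)) / 3 = 44.75/3 = 14.9167
  S[X,Y] = ((2.75)·(-1) + (-2.25)·(0) + (-4.25)·(4) + (3.75)·(-3)) / 3 = -31/3 = -10.3333
  S[Y,Y] = ((-1)·(-1) + (0)·(0) + (4)·(4) + (-3)·(-3)) / 3 = 26/3 = 8.6667
  S = [[14.9167, -10.3333],
 [-10.3333, 8.6667]].

Step 3 — invert S. det(S) = 14.9167·8.6667 - (-10.3333)² = 22.5.
  S^{-1} = (1/det) · [[d, -b], [-b, a]] = [[0.3852, 0.4593],
 [0.4593, 0.663]].

Step 4 — quadratic form (x̄ - mu_0)^T · S^{-1} · (x̄ - mu_0):
  S^{-1} · (x̄ - mu_0) = (-1.9778, -2.5889),
  (x̄ - mu_0)^T · [...] = (-2.75)·(-1.9778) + (-2)·(-2.5889) = 10.6167.

Step 5 — scale by n: T² = 4 · 10.6167 = 42.4667.

T² ≈ 42.4667


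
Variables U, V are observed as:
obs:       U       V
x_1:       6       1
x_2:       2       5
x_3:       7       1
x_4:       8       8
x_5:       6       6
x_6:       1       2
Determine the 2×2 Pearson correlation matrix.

Step 1 — column means:
  mean(U) = (6 + 2 + 7 + 8 + 6 + 1) / 6 = 30/6 = 5
  mean(V) = (1 + 5 + 1 + 8 + 6 + 2) / 6 = 23/6 = 3.8333

Step 2 — sample variances and covariances s[i,j] = (1/(n-1)) · Σ_k (x_{k,i} - mean_i) · (x_{k,j} - mean_j), with n-1 = 5:
  s[U,U] = ((1)·(1) + (-3)·(-3) + (2)·(2) + (3)·(3) + (1)·(1) + (-4)·(-4)) / 5 = 40/5 = 8
  s[U,V] = ((1)·(-2.8333) + (-3)·(1.1667) + (2)·(-2.8333) + (3)·(4.1667) + (1)·(2.1667) + (-4)·(-1.8333)) / 5 = 10/5 = 2
  s[V,V] = ((-2.8333)·(-2.8333) + (1.1667)·(1.1667) + (-2.8333)·(-2.8333) + (4.1667)·(4.1667) + (2.1667)·(2.1667) + (-1.8333)·(-1.8333)) / 5 = 42.8333/5 = 8.5667
  Sample standard deviations s_i = √(s[i,i]):
  s(U) = √(8) = 2.8284
  s(V) = √(8.5667) = 2.9269

Step 3 — r_{ij} = s_{ij} / (s_i · s_j):
  r[U,U] = 1 (diagonal).
  r[U,V] = 2 / (2.8284 · 2.9269) = 2 / 8.2785 = 0.2416
  r[V,V] = 1 (diagonal).

R is symmetric with unit diagonal. Assembling:

R = [[1, 0.2416],
 [0.2416, 1]]


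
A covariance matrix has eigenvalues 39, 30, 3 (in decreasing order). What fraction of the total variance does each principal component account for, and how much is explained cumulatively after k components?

Step 1 — total variance = trace(Sigma) = Σ λ_i = 39 + 30 + 3 = 72.

Step 2 — fraction explained by component i = λ_i / Σ λ:
  PC1: 39/72 = 0.5417
  PC2: 30/72 = 0.4167
  PC3: 3/72 = 0.0417

Step 3 — cumulative fraction after k components = (λ_1 + ... + λ_k) / Σ λ:
  k = 1: 39/72 = 0.5417
  k = 2: (39 + 30)/72 = 69/72 = 0.9583
  k = 3: (39 + 30 + 3)/72 = 72/72 = 1

Summary (fraction, with percent):

explained: PC1 0.5417 (54.17%), PC2 0.4167 (41.67%), PC3 0.0417 (4.17%);  cumulative: 0.5417, 0.9583, 1


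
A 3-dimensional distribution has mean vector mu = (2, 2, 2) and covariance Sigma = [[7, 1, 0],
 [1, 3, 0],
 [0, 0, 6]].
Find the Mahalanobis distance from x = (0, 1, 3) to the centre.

Step 1 — centre the observation: (x - mu) = (-2, -1, 1).

Step 2 — invert Sigma (cofactor / det for 3×3, or solve directly):
  Sigma^{-1} = [[0.15, -0.05, 0],
 [-0.05, 0.35, 0],
 [0, 0, 0.1667]].

Step 3 — form the quadratic (x - mu)^T · Sigma^{-1} · (x - mu):
  Sigma^{-1} · (x - mu) = (-0.25, -0.25, 0.1667).
  (x - mu)^T · [Sigma^{-1} · (x - mu)] = (-2)·(-0.25) + (-1)·(-0.25) + (1)·(0.1667) = 0.9167.

Step 4 — take square root: d = √(0.9167) ≈ 0.9574.

d(x, mu) = √(0.9167) ≈ 0.9574


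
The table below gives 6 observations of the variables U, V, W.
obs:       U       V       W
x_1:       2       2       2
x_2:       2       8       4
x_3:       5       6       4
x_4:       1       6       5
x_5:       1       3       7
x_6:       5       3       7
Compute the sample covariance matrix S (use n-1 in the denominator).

Step 1 — column means:
  mean(U) = (2 + 2 + 5 + 1 + 1 + 5) / 6 = 16/6 = 2.6667
  mean(V) = (2 + 8 + 6 + 6 + 3 + 3) / 6 = 28/6 = 4.6667
  mean(W) = (2 + 4 + 4 + 5 + 7 + 7) / 6 = 29/6 = 4.8333

Step 2 — sample covariance S[i,j] = (1/(n-1)) · Σ_k (x_{k,i} - mean_i) · (x_{k,j} - mean_j), with n-1 = 5.
  S[U,U] = ((-0.6667)·(-0.6667) + (-0.6667)·(-0.6667) + (2.3333)·(2.3333) + (-1.6667)·(-1.6667) + (-1.6667)·(-1.6667) + (2.3333)·(2.3333)) / 5 = 17.3333/5 = 3.4667
  S[U,V] = ((-0.6667)·(-2.6667) + (-0.6667)·(3.3333) + (2.3333)·(1.3333) + (-1.6667)·(1.3333) + (-1.6667)·(-1.6667) + (2.3333)·(-1.6667)) / 5 = -0.6667/5 = -0.1333
  S[U,W] = ((-0.6667)·(-2.8333) + (-0.6667)·(-0.8333) + (2.3333)·(-0.8333) + (-1.6667)·(0.1667) + (-1.6667)·(2.1667) + (2.3333)·(2.1667)) / 5 = 1.6667/5 = 0.3333
  S[V,V] = ((-2.6667)·(-2.6667) + (3.3333)·(3.3333) + (1.3333)·(1.3333) + (1.3333)·(1.3333) + (-1.6667)·(-1.6667) + (-1.6667)·(-1.6667)) / 5 = 27.3333/5 = 5.4667
  S[V,W] = ((-2.6667)·(-2.8333) + (3.3333)·(-0.8333) + (1.3333)·(-0.8333) + (1.3333)·(0.1667) + (-1.6667)·(2.1667) + (-1.6667)·(2.1667)) / 5 = -3.3333/5 = -0.6667
  S[W,W] = ((-2.8333)·(-2.8333) + (-0.8333)·(-0.8333) + (-0.8333)·(-0.8333) + (0.1667)·(0.1667) + (2.1667)·(2.1667) + (2.1667)·(2.1667)) / 5 = 18.8333/5 = 3.7667

S is symmetric (S[j,i] = S[i,j]). Assembling:

S = [[3.4667, -0.1333, 0.3333],
 [-0.1333, 5.4667, -0.6667],
 [0.3333, -0.6667, 3.7667]]


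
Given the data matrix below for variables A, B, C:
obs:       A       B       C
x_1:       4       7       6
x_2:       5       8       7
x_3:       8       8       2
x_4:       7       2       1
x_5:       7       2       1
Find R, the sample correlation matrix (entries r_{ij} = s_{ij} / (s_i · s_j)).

Step 1 — column means:
  mean(A) = (4 + 5 + 8 + 7 + 7) / 5 = 31/5 = 6.2
  mean(B) = (7 + 8 + 8 + 2 + 2) / 5 = 27/5 = 5.4
  mean(C) = (6 + 7 + 2 + 1 + 1) / 5 = 17/5 = 3.4

Step 2 — sample variances and covariances s[i,j] = (1/(n-1)) · Σ_k (x_{k,i} - mean_i) · (x_{k,j} - mean_j), with n-1 = 4:
  s[A,A] = ((-2.2)·(-2.2) + (-1.2)·(-1.2) + (1.8)·(1.8) + (0.8)·(0.8) + (0.8)·(0.8)) / 4 = 10.8/4 = 2.7
  s[A,B] = ((-2.2)·(1.6) + (-1.2)·(2.6) + (1.8)·(2.6) + (0.8)·(-3.4) + (0.8)·(-3.4)) / 4 = -7.4/4 = -1.85
  s[A,C] = ((-2.2)·(2.6) + (-1.2)·(3.6) + (1.8)·(-1.4) + (0.8)·(-2.4) + (0.8)·(-2.4)) / 4 = -16.4/4 = -4.1
  s[B,B] = ((1.6)·(1.6) + (2.6)·(2.6) + (2.6)·(2.6) + (-3.4)·(-3.4) + (-3.4)·(-3.4)) / 4 = 39.2/4 = 9.8
  s[B,C] = ((1.6)·(2.6) + (2.6)·(3.6) + (2.6)·(-1.4) + (-3.4)·(-2.4) + (-3.4)·(-2.4)) / 4 = 26.2/4 = 6.55
  s[C,C] = ((2.6)·(2.6) + (3.6)·(3.6) + (-1.4)·(-1.4) + (-2.4)·(-2.4) + (-2.4)·(-2.4)) / 4 = 33.2/4 = 8.3
  Sample standard deviations s_i = √(s[i,i]):
  s(A) = √(2.7) = 1.6432
  s(B) = √(9.8) = 3.1305
  s(C) = √(8.3) = 2.881

Step 3 — r_{ij} = s_{ij} / (s_i · s_j):
  r[A,A] = 1 (diagonal).
  r[A,B] = -1.85 / (1.6432 · 3.1305) = -1.85 / 5.1439 = -0.3596
  r[A,C] = -4.1 / (1.6432 · 2.881) = -4.1 / 4.7339 = -0.8661
  r[B,B] = 1 (diagonal).
  r[B,C] = 6.55 / (3.1305 · 2.881) = 6.55 / 9.0189 = 0.7263
  r[C,C] = 1 (diagonal).

R is symmetric with unit diagonal. Assembling:

R = [[1, -0.3596, -0.8661],
 [-0.3596, 1, 0.7263],
 [-0.8661, 0.7263, 1]]


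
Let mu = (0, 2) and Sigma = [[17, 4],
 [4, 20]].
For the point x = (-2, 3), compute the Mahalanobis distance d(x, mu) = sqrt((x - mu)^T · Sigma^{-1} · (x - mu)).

Step 1 — centre the observation: (x - mu) = (-2, 1).

Step 2 — invert Sigma. det(Sigma) = 17·20 - (4)² = 324.
  Sigma^{-1} = (1/det) · [[d, -b], [-b, a]] = [[0.0617, -0.0123],
 [-0.0123, 0.0525]].

Step 3 — form the quadratic (x - mu)^T · Sigma^{-1} · (x - mu):
  Sigma^{-1} · (x - mu) = (-0.1358, 0.0772).
  (x - mu)^T · [Sigma^{-1} · (x - mu)] = (-2)·(-0.1358) + (1)·(0.0772) = 0.3488.

Step 4 — take square root: d = √(0.3488) ≈ 0.5906.

d(x, mu) = √(0.3488) ≈ 0.5906


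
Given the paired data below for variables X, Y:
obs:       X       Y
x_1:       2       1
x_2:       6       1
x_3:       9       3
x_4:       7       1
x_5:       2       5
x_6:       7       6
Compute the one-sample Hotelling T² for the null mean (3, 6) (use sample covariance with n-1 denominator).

Step 1 — sample mean vector:
  mean(X) = (2 + 6 + 9 + 7 + 2 + 7) / 6 = 33/6 = 5.5
  mean(Y) = (1 + 1 + 3 + 1 + 5 + 6) / 6 = 17/6 = 2.8333
  x̄ = (5.5, 2.8333),  deviation x̄ - mu_0 = (5.5, 2.8333) - (3, 6) = (2.5, -3.1667).

Step 2 — sample covariance matrix, S[i,j] = (1/(n-1)) · Σ_k (x_{k,i} - mean_i) · (x_{k,j} - mean_j), divisor n-1 = 5:
  S[X,X] = ((-3.5)·(-3.5) + (0.5)·(0.5) + (3.5)·(3.5) + (1.5)·(1.5) + (-3.5)·(-3.5) + (1.5)·(1.5)) / 5 = 41.5/5 = 8.3
  S[X,Y] = ((-3.5)·(-1.8333) + (0.5)·(-1.8333) + (3.5)·(0.1667) + (1.5)·(-1.8333) + (-3.5)·(2.1667) + (1.5)·(3.1667)) / 5 = 0.5/5 = 0.1
  S[Y,Y] = ((-1.8333)·(-1.8333) + (-1.8333)·(-1.8333) + (0.1667)·(0.1667) + (-1.8333)·(-1.8333) + (2.1667)·(2.1667) + (3.1667)·(3.1667)) / 5 = 24.8333/5 = 4.9667
  S = [[8.3, 0.1],
 [0.1, 4.9667]].

Step 3 — invert S. det(S) = 8.3·4.9667 - (0.1)² = 41.2133.
  S^{-1} = (1/det) · [[d, -b], [-b, a]] = [[0.1205, -0.0024],
 [-0.0024, 0.2014]].

Step 4 — quadratic form (x̄ - mu_0)^T · S^{-1} · (x̄ - mu_0):
  S^{-1} · (x̄ - mu_0) = (0.309, -0.6438),
  (x̄ - mu_0)^T · [...] = (2.5)·(0.309) + (-3.1667)·(-0.6438) = 2.8111.

Step 5 — scale by n: T² = 6 · 2.8111 = 16.8667.

T² ≈ 16.8667


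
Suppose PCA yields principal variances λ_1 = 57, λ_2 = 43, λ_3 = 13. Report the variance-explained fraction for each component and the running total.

Step 1 — total variance = trace(Sigma) = Σ λ_i = 57 + 43 + 13 = 113.

Step 2 — fraction explained by component i = λ_i / Σ λ:
  PC1: 57/113 = 0.5044
  PC2: 43/113 = 0.3805
  PC3: 13/113 = 0.115

Step 3 — cumulative fraction after k components = (λ_1 + ... + λ_k) / Σ λ:
  k = 1: 57/113 = 0.5044
  k = 2: (57 + 43)/113 = 100/113 = 0.885
  k = 3: (57 + 43 + 13)/113 = 113/113 = 1

Summary (fraction, with percent):

explained: PC1 0.5044 (50.44%), PC2 0.3805 (38.05%), PC3 0.115 (11.5%);  cumulative: 0.5044, 0.885, 1


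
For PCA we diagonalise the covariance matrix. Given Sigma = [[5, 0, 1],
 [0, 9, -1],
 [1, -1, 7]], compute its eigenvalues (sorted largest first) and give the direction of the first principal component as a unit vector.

Step 1 — characteristic polynomial p(λ) = det(λI - Sigma) = λ³ - tr·λ² + c_1·λ - det, where tr = trace, c_1 = sum of the principal 2×2 minors, det = det(Sigma):
  tr = 5 + 9 + 7 = 21,
  c_1 = (5·9 - (0)²) + (5·7 - (1)²) + (9·7 - (-1)²) = 45 + 34 + 62 = 141,
  det = 5·(9·7 - (-1)²) - (0)·((0)·7 - (-1)·(1)) + (1)·((0)·(-1) - 9·(1)) = 5·(62) - (0)·(1) + (1)·(-9) = 301.
  So p(λ) = λ³ - 21λ² + 141λ - 301.
Step 2 — look for an integer root (rational root theorem: any rational root is an integer divisor of 301). Testing λ = 7:
  p(7) = 343 - 1029 + 987 - 301 = 0  ✓
  Dividing out (λ - 7): p(λ) = (λ - 7)(λ² - 14λ + 43).
Step 3 — remaining eigenvalues from the quadratic λ² - 14λ + 43 = 0:
  Δ = 14² - 4·43 = 196 - 172 = 24,  λ = (14 ± √24)/2 = (14 ± 4.899)/2 ≈ 9.4495 or 4.5505.
  Sorted: λ_1 = 9.4495,  λ_2 = 7,  λ_3 = 4.5505  (check: sum = 21 = tr ✓).

Step 4 — unit eigenvector for λ_1 ≈ 9.4495: v spans the null space of (Sigma - λ_1 I), whose rows are
  r_1 = (-4.4495, 0, 1),  r_2 = (0, -0.4495, -1),  r_3 = (1, -1, -2.4495).
  v is orthogonal to every row, so take v ∝ r_1 × r_2 = ((0)·(-1) - (1)·(-0.4495), (1)·(0) - (-4.4495)·(-1), (-4.4495)·(-0.4495) - (0)·(0)) ≈ (0.4495, -4.4495, 2).
  Let u = (0.4495, -4.4495, 2).
  ||u|| = √((0.4495)² + (-4.4495)² + (2)²) = √(24) ≈ 4.899,  v_1 = u/||u|| ≈ (0.0918, -0.9082, 0.4082) (||v_1|| = 1).

λ_1 = 9.4495,  λ_2 = 7,  λ_3 = 4.5505;  v_1 ≈ (0.0918, -0.9082, 0.4082)


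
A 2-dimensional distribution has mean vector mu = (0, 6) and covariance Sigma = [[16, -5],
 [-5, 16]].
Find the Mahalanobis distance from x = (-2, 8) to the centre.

Step 1 — centre the observation: (x - mu) = (-2, 2).

Step 2 — invert Sigma. det(Sigma) = 16·16 - (-5)² = 231.
  Sigma^{-1} = (1/det) · [[d, -b], [-b, a]] = [[0.0693, 0.0216],
 [0.0216, 0.0693]].

Step 3 — form the quadratic (x - mu)^T · Sigma^{-1} · (x - mu):
  Sigma^{-1} · (x - mu) = (-0.0952, 0.0952).
  (x - mu)^T · [Sigma^{-1} · (x - mu)] = (-2)·(-0.0952) + (2)·(0.0952) = 0.381.

Step 4 — take square root: d = √(0.381) ≈ 0.6172.

d(x, mu) = √(0.381) ≈ 0.6172


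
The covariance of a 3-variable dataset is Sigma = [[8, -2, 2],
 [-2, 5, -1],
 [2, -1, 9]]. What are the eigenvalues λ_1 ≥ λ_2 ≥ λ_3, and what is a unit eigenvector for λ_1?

Step 1 — characteristic polynomial p(λ) = det(λI - Sigma) = λ³ - tr·λ² + c_1·λ - det, where tr = trace, c_1 = sum of the principal 2×2 minors, det = det(Sigma):
  tr = 8 + 5 + 9 = 22,
  c_1 = (8·5 - (-2)²) + (8·9 - (2)²) + (5·9 - (-1)²) = 36 + 68 + 44 = 148,
  det = 8·(5·9 - (-1)²) - (-2)·((-2)·9 - (-1)·(2)) + (2)·((-2)·(-1) - 5·(2)) = 8·(44) - (-2)·(-16) + (2)·(-8) = 304.
  So p(λ) = λ³ - 22λ² + 148λ - 304.
Step 2 — look for an integer root (rational root theorem: any rational root is an integer divisor of 304). Testing λ = 4:
  p(4) = 64 - 352 + 592 - 304 = 0  ✓
  Dividing out (λ - 4): p(λ) = (λ - 4)(λ² - 18λ + 76).
Step 3 — remaining eigenvalues from the quadratic λ² - 18λ + 76 = 0:
  Δ = 18² - 4·76 = 324 - 304 = 20,  λ = (18 ± √20)/2 = (18 ± 4.4721)/2 ≈ 11.2361 or 6.7639.
  Sorted: λ_1 = 11.2361,  λ_2 = 6.7639,  λ_3 = 4  (check: sum = 22 = tr ✓).

Step 4 — unit eigenvector for λ_1 ≈ 11.2361: v spans the null space of (Sigma - λ_1 I), whose rows are
  r_1 = (-3.2361, -2, 2),  r_2 = (-2, -6.2361, -1),  r_3 = (2, -1, -2.2361).
  v is orthogonal to every row, so take v ∝ r_1 × r_2 = ((-2)·(-1) - (2)·(-6.2361), (2)·(-2) - (-3.2361)·(-1), (-3.2361)·(-6.2361) - (-2)·(-2)) ≈ (14.4721, -7.2361, 16.1803).
  Let u = (14.4721, -7.2361, 16.1803).
  ||u|| = √((14.4721)² + (-7.2361)² + (16.1803)²) = √(523.6068) ≈ 22.8825,  v_1 = u/||u|| ≈ (0.6325, -0.3162, 0.7071) (||v_1|| = 1).

λ_1 = 11.2361,  λ_2 = 6.7639,  λ_3 = 4;  v_1 ≈ (0.6325, -0.3162, 0.7071)


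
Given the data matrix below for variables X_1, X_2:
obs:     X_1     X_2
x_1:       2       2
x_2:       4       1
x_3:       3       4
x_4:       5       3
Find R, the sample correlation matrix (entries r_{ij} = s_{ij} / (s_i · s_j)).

Step 1 — column means:
  mean(X_1) = (2 + 4 + 3 + 5) / 4 = 14/4 = 3.5
  mean(X_2) = (2 + 1 + 4 + 3) / 4 = 10/4 = 2.5

Step 2 — sample variances and covariances s[i,j] = (1/(n-1)) · Σ_k (x_{k,i} - mean_i) · (x_{k,j} - mean_j), with n-1 = 3:
  s[X_1,X_1] = ((-1.5)·(-1.5) + (0.5)·(0.5) + (-0.5)·(-0.5) + (1.5)·(1.5)) / 3 = 5/3 = 1.6667
  s[X_1,X_2] = ((-1.5)·(-0.5) + (0.5)·(-1.5) + (-0.5)·(1.5) + (1.5)·(0.5)) / 3 = 0/3 = 0
  s[X_2,X_2] = ((-0.5)·(-0.5) + (-1.5)·(-1.5) + (1.5)·(1.5) + (0.5)·(0.5)) / 3 = 5/3 = 1.6667
  Sample standard deviations s_i = √(s[i,i]):
  s(X_1) = √(1.6667) = 1.291
  s(X_2) = √(1.6667) = 1.291

Step 3 — r_{ij} = s_{ij} / (s_i · s_j):
  r[X_1,X_1] = 1 (diagonal).
  r[X_1,X_2] = 0 / (1.291 · 1.291) = 0 / 1.6667 = 0
  r[X_2,X_2] = 1 (diagonal).

R is symmetric with unit diagonal. Assembling:

R = [[1, 0],
 [0, 1]]


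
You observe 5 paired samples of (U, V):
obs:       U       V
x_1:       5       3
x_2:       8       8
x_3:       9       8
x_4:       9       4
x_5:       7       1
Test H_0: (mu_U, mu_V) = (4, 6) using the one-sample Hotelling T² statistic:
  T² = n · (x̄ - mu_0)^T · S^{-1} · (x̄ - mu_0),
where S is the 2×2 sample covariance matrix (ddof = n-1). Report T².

Step 1 — sample mean vector:
  mean(U) = (5 + 8 + 9 + 9 + 7) / 5 = 38/5 = 7.6
  mean(V) = (3 + 8 + 8 + 4 + 1) / 5 = 24/5 = 4.8
  x̄ = (7.6, 4.8),  deviation x̄ - mu_0 = (7.6, 4.8) - (4, 6) = (3.6, -1.2).

Step 2 — sample covariance matrix, S[i,j] = (1/(n-1)) · Σ_k (x_{k,i} - mean_i) · (x_{k,j} - mean_j), divisor n-1 = 4:
  S[U,U] = ((-2.6)·(-2.6) + (0.4)·(0.4) + (1.4)·(1.4) + (1.4)·(1.4) + (-0.6)·(-0.6)) / 4 = 11.2/4 = 2.8
  S[U,V] = ((-2.6)·(-1.8) + (0.4)·(3.2) + (1.4)·(3.2) + (1.4)·(-0.8) + (-0.6)·(-3.8)) / 4 = 11.6/4 = 2.9
  S[V,V] = ((-1.8)·(-1.8) + (3.2)·(3.2) + (3.2)·(3.2) + (-0.8)·(-0.8) + (-3.8)·(-3.8)) / 4 = 38.8/4 = 9.7
  S = [[2.8, 2.9],
 [2.9, 9.7]].

Step 3 — invert S. det(S) = 2.8·9.7 - (2.9)² = 18.75.
  S^{-1} = (1/det) · [[d, -b], [-b, a]] = [[0.5173, -0.1547],
 [-0.1547, 0.1493]].

Step 4 — quadratic form (x̄ - mu_0)^T · S^{-1} · (x̄ - mu_0):
  S^{-1} · (x̄ - mu_0) = (2.048, -0.736),
  (x̄ - mu_0)^T · [...] = (3.6)·(2.048) + (-1.2)·(-0.736) = 8.256.

Step 5 — scale by n: T² = 5 · 8.256 = 41.28.

T² ≈ 41.28


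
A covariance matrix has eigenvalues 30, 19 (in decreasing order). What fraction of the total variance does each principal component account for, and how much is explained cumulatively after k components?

Step 1 — total variance = trace(Sigma) = Σ λ_i = 30 + 19 = 49.

Step 2 — fraction explained by component i = λ_i / Σ λ:
  PC1: 30/49 = 0.6122
  PC2: 19/49 = 0.3878

Step 3 — cumulative fraction after k components = (λ_1 + ... + λ_k) / Σ λ:
  k = 1: 30/49 = 0.6122
  k = 2: (30 + 19)/49 = 49/49 = 1

Summary (fraction, with percent):

explained: PC1 0.6122 (61.22%), PC2 0.3878 (38.78%);  cumulative: 0.6122, 1


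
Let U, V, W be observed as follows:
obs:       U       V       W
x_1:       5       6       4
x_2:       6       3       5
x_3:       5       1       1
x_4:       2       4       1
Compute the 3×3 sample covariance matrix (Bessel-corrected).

Step 1 — column means:
  mean(U) = (5 + 6 + 5 + 2) / 4 = 18/4 = 4.5
  mean(V) = (6 + 3 + 1 + 4) / 4 = 14/4 = 3.5
  mean(W) = (4 + 5 + 1 + 1) / 4 = 11/4 = 2.75

Step 2 — sample covariance S[i,j] = (1/(n-1)) · Σ_k (x_{k,i} - mean_i) · (x_{k,j} - mean_j), with n-1 = 3.
  S[U,U] = ((0.5)·(0.5) + (1.5)·(1.5) + (0.5)·(0.5) + (-2.5)·(-2.5)) / 3 = 9/3 = 3
  S[U,V] = ((0.5)·(2.5) + (1.5)·(-0.5) + (0.5)·(-2.5) + (-2.5)·(0.5)) / 3 = -2/3 = -0.6667
  S[U,W] = ((0.5)·(1.25) + (1.5)·(2.25) + (0.5)·(-1.75) + (-2.5)·(-1.75)) / 3 = 7.5/3 = 2.5
  S[V,V] = ((2.5)·(2.5) + (-0.5)·(-0.5) + (-2.5)·(-2.5) + (0.5)·(0.5)) / 3 = 13/3 = 4.3333
  S[V,W] = ((2.5)·(1.25) + (-0.5)·(2.25) + (-2.5)·(-1.75) + (0.5)·(-1.75)) / 3 = 5.5/3 = 1.8333
  S[W,W] = ((1.25)·(1.25) + (2.25)·(2.25) + (-1.75)·(-1.75) + (-1.75)·(-1.75)) / 3 = 12.75/3 = 4.25

S is symmetric (S[j,i] = S[i,j]). Assembling:

S = [[3, -0.6667, 2.5],
 [-0.6667, 4.3333, 1.8333],
 [2.5, 1.8333, 4.25]]


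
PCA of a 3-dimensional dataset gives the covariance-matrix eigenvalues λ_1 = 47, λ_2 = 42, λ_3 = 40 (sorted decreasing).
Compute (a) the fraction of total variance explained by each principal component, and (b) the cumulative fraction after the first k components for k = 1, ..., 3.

Step 1 — total variance = trace(Sigma) = Σ λ_i = 47 + 42 + 40 = 129.

Step 2 — fraction explained by component i = λ_i / Σ λ:
  PC1: 47/129 = 0.3643
  PC2: 42/129 = 0.3256
  PC3: 40/129 = 0.3101

Step 3 — cumulative fraction after k components = (λ_1 + ... + λ_k) / Σ λ:
  k = 1: 47/129 = 0.3643
  k = 2: (47 + 42)/129 = 89/129 = 0.6899
  k = 3: (47 + 42 + 40)/129 = 129/129 = 1

Summary (fraction, with percent):

explained: PC1 0.3643 (36.43%), PC2 0.3256 (32.56%), PC3 0.3101 (31.01%);  cumulative: 0.3643, 0.6899, 1


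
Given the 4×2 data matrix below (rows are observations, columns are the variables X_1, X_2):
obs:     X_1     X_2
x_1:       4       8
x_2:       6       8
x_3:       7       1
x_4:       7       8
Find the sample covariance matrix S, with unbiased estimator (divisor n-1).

Step 1 — column means:
  mean(X_1) = (4 + 6 + 7 + 7) / 4 = 24/4 = 6
  mean(X_2) = (8 + 8 + 1 + 8) / 4 = 25/4 = 6.25

Step 2 — sample covariance S[i,j] = (1/(n-1)) · Σ_k (x_{k,i} - mean_i) · (x_{k,j} - mean_j), with n-1 = 3.
  S[X_1,X_1] = ((-2)·(-2) + (0)·(0) + (1)·(1) + (1)·(1)) / 3 = 6/3 = 2
  S[X_1,X_2] = ((-2)·(1.75) + (0)·(1.75) + (1)·(-5.25) + (1)·(1.75)) / 3 = -7/3 = -2.3333
  S[X_2,X_2] = ((1.75)·(1.75) + (1.75)·(1.75) + (-5.25)·(-5.25) + (1.75)·(1.75)) / 3 = 36.75/3 = 12.25

S is symmetric (S[j,i] = S[i,j]). Assembling:

S = [[2, -2.3333],
 [-2.3333, 12.25]]


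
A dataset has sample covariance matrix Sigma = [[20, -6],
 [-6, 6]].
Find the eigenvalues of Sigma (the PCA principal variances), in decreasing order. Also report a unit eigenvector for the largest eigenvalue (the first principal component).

Step 1 — characteristic polynomial of 2×2 Sigma:
  det(Sigma - λI) = λ² - trace · λ + det = 0.
  trace = 20 + 6 = 26, det = 20·6 - (-6)² = 84.
Step 2 — discriminant:
  Δ = trace² - 4·det = 676 - 336 = 340.
Step 3 — eigenvalues:
  λ = (trace ± √Δ)/2 = (26 ± 18.4391)/2,
  λ_1 = 22.2195,  λ_2 = 3.7805.

Step 4 — unit eigenvector for λ_1: solve (Sigma - λ_1 I)v = 0. First row:
  (20 - 22.2195)·v_x + (-6)·v_y = 0, i.e. (-2.2195)·v_x + (-6)·v_y = 0,
  so v ∝ (b, λ_1 - a) = (-6, 2.2195); multiply by -1 so the first entry is positive: u = (6, -2.2195).
  ||u|| = √((6)² + (-2.2195)²) = √(40.9264) ≈ 6.3974,
  v_1 = u/||u|| ≈ (0.9379, -0.3469) (||v_1|| = 1).

λ_1 = 22.2195,  λ_2 = 3.7805;  v_1 ≈ (0.9379, -0.3469)


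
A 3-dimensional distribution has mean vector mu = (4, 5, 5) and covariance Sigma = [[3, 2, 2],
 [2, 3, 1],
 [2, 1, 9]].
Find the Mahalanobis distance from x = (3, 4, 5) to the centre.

Step 1 — centre the observation: (x - mu) = (-1, -1, 0).

Step 2 — invert Sigma (cofactor / det for 3×3, or solve directly):
  Sigma^{-1} = [[0.6842, -0.4211, -0.1053],
 [-0.4211, 0.6053, 0.0263],
 [-0.1053, 0.0263, 0.1316]].

Step 3 — form the quadratic (x - mu)^T · Sigma^{-1} · (x - mu):
  Sigma^{-1} · (x - mu) = (-0.2632, -0.1842, 0.0789).
  (x - mu)^T · [Sigma^{-1} · (x - mu)] = (-1)·(-0.2632) + (-1)·(-0.1842) + (0)·(0.0789) = 0.4474.

Step 4 — take square root: d = √(0.4474) ≈ 0.6689.

d(x, mu) = √(0.4474) ≈ 0.6689


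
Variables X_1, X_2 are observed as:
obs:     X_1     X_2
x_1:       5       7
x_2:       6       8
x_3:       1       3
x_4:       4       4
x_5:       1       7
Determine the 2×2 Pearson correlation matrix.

Step 1 — column means:
  mean(X_1) = (5 + 6 + 1 + 4 + 1) / 5 = 17/5 = 3.4
  mean(X_2) = (7 + 8 + 3 + 4 + 7) / 5 = 29/5 = 5.8

Step 2 — sample variances and covariances s[i,j] = (1/(n-1)) · Σ_k (x_{k,i} - mean_i) · (x_{k,j} - mean_j), with n-1 = 4:
  s[X_1,X_1] = ((1.6)·(1.6) + (2.6)·(2.6) + (-2.4)·(-2.4) + (0.6)·(0.6) + (-2.4)·(-2.4)) / 4 = 21.2/4 = 5.3
  s[X_1,X_2] = ((1.6)·(1.2) + (2.6)·(2.2) + (-2.4)·(-2.8) + (0.6)·(-1.8) + (-2.4)·(1.2)) / 4 = 10.4/4 = 2.6
  s[X_2,X_2] = ((1.2)·(1.2) + (2.2)·(2.2) + (-2.8)·(-2.8) + (-1.8)·(-1.8) + (1.2)·(1.2)) / 4 = 18.8/4 = 4.7
  Sample standard deviations s_i = √(s[i,i]):
  s(X_1) = √(5.3) = 2.3022
  s(X_2) = √(4.7) = 2.1679

Step 3 — r_{ij} = s_{ij} / (s_i · s_j):
  r[X_1,X_1] = 1 (diagonal).
  r[X_1,X_2] = 2.6 / (2.3022 · 2.1679) = 2.6 / 4.991 = 0.5209
  r[X_2,X_2] = 1 (diagonal).

R is symmetric with unit diagonal. Assembling:

R = [[1, 0.5209],
 [0.5209, 1]]


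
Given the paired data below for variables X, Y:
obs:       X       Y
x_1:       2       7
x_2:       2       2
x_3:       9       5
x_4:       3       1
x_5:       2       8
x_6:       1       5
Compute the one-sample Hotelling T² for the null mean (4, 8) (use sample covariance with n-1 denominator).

Step 1 — sample mean vector:
  mean(X) = (2 + 2 + 9 + 3 + 2 + 1) / 6 = 19/6 = 3.1667
  mean(Y) = (7 + 2 + 5 + 1 + 8 + 5) / 6 = 28/6 = 4.6667
  x̄ = (3.1667, 4.6667),  deviation x̄ - mu_0 = (3.1667, 4.6667) - (4, 8) = (-0.8333, -3.3333).

Step 2 — sample covariance matrix, S[i,j] = (1/(n-1)) · Σ_k (x_{k,i} - mean_i) · (x_{k,j} - mean_j), divisor n-1 = 5:
  S[X,X] = ((-1.1667)·(-1.1667) + (-1.1667)·(-1.1667) + (5.8333)·(5.8333) + (-0.1667)·(-0.1667) + (-1.1667)·(-1.1667) + (-2.1667)·(-2.1667)) / 5 = 42.8333/5 = 8.5667
  S[X,Y] = ((-1.1667)·(2.3333) + (-1.1667)·(-2.6667) + (5.8333)·(0.3333) + (-0.1667)·(-3.6667) + (-1.1667)·(3.3333) + (-2.1667)·(0.3333)) / 5 = -1.6667/5 = -0.3333
  S[Y,Y] = ((2.3333)·(2.3333) + (-2.6667)·(-2.6667) + (0.3333)·(0.3333) + (-3.6667)·(-3.6667) + (3.3333)·(3.3333) + (0.3333)·(0.3333)) / 5 = 37.3333/5 = 7.4667
  S = [[8.5667, -0.3333],
 [-0.3333, 7.4667]].

Step 3 — invert S. det(S) = 8.5667·7.4667 - (-0.3333)² = 63.8533.
  S^{-1} = (1/det) · [[d, -b], [-b, a]] = [[0.1169, 0.0052],
 [0.0052, 0.1342]].

Step 4 — quadratic form (x̄ - mu_0)^T · S^{-1} · (x̄ - mu_0):
  S^{-1} · (x̄ - mu_0) = (-0.1148, -0.4516),
  (x̄ - mu_0)^T · [...] = (-0.8333)·(-0.1148) + (-3.3333)·(-0.4516) = 1.6009.

Step 5 — scale by n: T² = 6 · 1.6009 = 9.6053.

T² ≈ 9.6053


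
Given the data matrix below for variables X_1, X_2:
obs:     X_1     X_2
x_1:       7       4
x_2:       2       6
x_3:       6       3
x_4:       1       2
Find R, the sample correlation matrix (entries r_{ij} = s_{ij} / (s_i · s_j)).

Step 1 — column means:
  mean(X_1) = (7 + 2 + 6 + 1) / 4 = 16/4 = 4
  mean(X_2) = (4 + 6 + 3 + 2) / 4 = 15/4 = 3.75

Step 2 — sample variances and covariances s[i,j] = (1/(n-1)) · Σ_k (x_{k,i} - mean_i) · (x_{k,j} - mean_j), with n-1 = 3:
  s[X_1,X_1] = ((3)·(3) + (-2)·(-2) + (2)·(2) + (-3)·(-3)) / 3 = 26/3 = 8.6667
  s[X_1,X_2] = ((3)·(0.25) + (-2)·(2.25) + (2)·(-0.75) + (-3)·(-1.75)) / 3 = 0/3 = 0
  s[X_2,X_2] = ((0.25)·(0.25) + (2.25)·(2.25) + (-0.75)·(-0.75) + (-1.75)·(-1.75)) / 3 = 8.75/3 = 2.9167
  Sample standard deviations s_i = √(s[i,i]):
  s(X_1) = √(8.6667) = 2.9439
  s(X_2) = √(2.9167) = 1.7078

Step 3 — r_{ij} = s_{ij} / (s_i · s_j):
  r[X_1,X_1] = 1 (diagonal).
  r[X_1,X_2] = 0 / (2.9439 · 1.7078) = 0 / 5.0277 = 0
  r[X_2,X_2] = 1 (diagonal).

R is symmetric with unit diagonal. Assembling:

R = [[1, 0],
 [0, 1]]


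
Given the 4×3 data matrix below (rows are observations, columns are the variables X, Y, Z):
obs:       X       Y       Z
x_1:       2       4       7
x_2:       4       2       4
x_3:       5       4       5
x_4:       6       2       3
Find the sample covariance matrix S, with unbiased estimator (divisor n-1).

Step 1 — column means:
  mean(X) = (2 + 4 + 5 + 6) / 4 = 17/4 = 4.25
  mean(Y) = (4 + 2 + 4 + 2) / 4 = 12/4 = 3
  mean(Z) = (7 + 4 + 5 + 3) / 4 = 19/4 = 4.75

Step 2 — sample covariance S[i,j] = (1/(n-1)) · Σ_k (x_{k,i} - mean_i) · (x_{k,j} - mean_j), with n-1 = 3.
  S[X,X] = ((-2.25)·(-2.25) + (-0.25)·(-0.25) + (0.75)·(0.75) + (1.75)·(1.75)) / 3 = 8.75/3 = 2.9167
  S[X,Y] = ((-2.25)·(1) + (-0.25)·(-1) + (0.75)·(1) + (1.75)·(-1)) / 3 = -3/3 = -1
  S[X,Z] = ((-2.25)·(2.25) + (-0.25)·(-0.75) + (0.75)·(0.25) + (1.75)·(-1.75)) / 3 = -7.75/3 = -2.5833
  S[Y,Y] = ((1)·(1) + (-1)·(-1) + (1)·(1) + (-1)·(-1)) / 3 = 4/3 = 1.3333
  S[Y,Z] = ((1)·(2.25) + (-1)·(-0.75) + (1)·(0.25) + (-1)·(-1.75)) / 3 = 5/3 = 1.6667
  S[Z,Z] = ((2.25)·(2.25) + (-0.75)·(-0.75) + (0.25)·(0.25) + (-1.75)·(-1.75)) / 3 = 8.75/3 = 2.9167

S is symmetric (S[j,i] = S[i,j]). Assembling:

S = [[2.9167, -1, -2.5833],
 [-1, 1.3333, 1.6667],
 [-2.5833, 1.6667, 2.9167]]


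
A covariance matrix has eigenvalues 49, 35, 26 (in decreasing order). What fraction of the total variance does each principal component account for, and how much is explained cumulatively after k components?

Step 1 — total variance = trace(Sigma) = Σ λ_i = 49 + 35 + 26 = 110.

Step 2 — fraction explained by component i = λ_i / Σ λ:
  PC1: 49/110 = 0.4455
  PC2: 35/110 = 0.3182
  PC3: 26/110 = 0.2364

Step 3 — cumulative fraction after k components = (λ_1 + ... + λ_k) / Σ λ:
  k = 1: 49/110 = 0.4455
  k = 2: (49 + 35)/110 = 84/110 = 0.7636
  k = 3: (49 + 35 + 26)/110 = 110/110 = 1

Summary (fraction, with percent):

explained: PC1 0.4455 (44.55%), PC2 0.3182 (31.82%), PC3 0.2364 (23.64%);  cumulative: 0.4455, 0.7636, 1


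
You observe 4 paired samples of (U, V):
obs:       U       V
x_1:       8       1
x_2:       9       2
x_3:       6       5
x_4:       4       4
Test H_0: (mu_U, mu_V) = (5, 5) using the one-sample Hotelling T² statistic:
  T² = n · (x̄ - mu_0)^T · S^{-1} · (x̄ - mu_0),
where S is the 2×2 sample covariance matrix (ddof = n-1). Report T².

Step 1 — sample mean vector:
  mean(U) = (8 + 9 + 6 + 4) / 4 = 27/4 = 6.75
  mean(V) = (1 + 2 + 5 + 4) / 4 = 12/4 = 3
  x̄ = (6.75, 3),  deviation x̄ - mu_0 = (6.75, 3) - (5, 5) = (1.75, -2).

Step 2 — sample covariance matrix, S[i,j] = (1/(n-1)) · Σ_k (x_{k,i} - mean_i) · (x_{k,j} - mean_j), divisor n-1 = 3:
  S[U,U] = ((1.25)·(1.25) + (2.25)·(2.25) + (-0.75)·(-0.75) + (-2.75)·(-2.75)) / 3 = 14.75/3 = 4.9167
  S[U,V] = ((1.25)·(-2) + (2.25)·(-1) + (-0.75)·(2) + (-2.75)·(1)) / 3 = -9/3 = -3
  S[V,V] = ((-2)·(-2) + (-1)·(-1) + (2)·(2) + (1)·(1)) / 3 = 10/3 = 3.3333
  S = [[4.9167, -3],
 [-3, 3.3333]].

Step 3 — invert S. det(S) = 4.9167·3.3333 - (-3)² = 7.3889.
  S^{-1} = (1/det) · [[d, -b], [-b, a]] = [[0.4511, 0.406],
 [0.406, 0.6654]].

Step 4 — quadratic form (x̄ - mu_0)^T · S^{-1} · (x̄ - mu_0):
  S^{-1} · (x̄ - mu_0) = (-0.0226, -0.6203),
  (x̄ - mu_0)^T · [...] = (1.75)·(-0.0226) + (-2)·(-0.6203) = 1.2011.

Step 5 — scale by n: T² = 4 · 1.2011 = 4.8045.

T² ≈ 4.8045


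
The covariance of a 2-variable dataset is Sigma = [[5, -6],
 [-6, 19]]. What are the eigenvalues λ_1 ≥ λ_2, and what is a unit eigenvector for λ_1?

Step 1 — characteristic polynomial of 2×2 Sigma:
  det(Sigma - λI) = λ² - trace · λ + det = 0.
  trace = 5 + 19 = 24, det = 5·19 - (-6)² = 59.
Step 2 — discriminant:
  Δ = trace² - 4·det = 576 - 236 = 340.
Step 3 — eigenvalues:
  λ = (trace ± √Δ)/2 = (24 ± 18.4391)/2,
  λ_1 = 21.2195,  λ_2 = 2.7805.

Step 4 — unit eigenvector for λ_1: solve (Sigma - λ_1 I)v = 0. First row:
  (5 - 21.2195)·v_x + (-6)·v_y = 0, i.e. (-16.2195)·v_x + (-6)·v_y = 0,
  so v ∝ (b, λ_1 - a) = (-6, 16.2195); multiply by -1 so the first entry is positive: u = (6, -16.2195).
  ||u|| = √((6)² + (-16.2195)²) = √(299.0736) ≈ 17.2937,
  v_1 = u/||u|| ≈ (0.3469, -0.9379) (||v_1|| = 1).

λ_1 = 21.2195,  λ_2 = 2.7805;  v_1 ≈ (0.3469, -0.9379)


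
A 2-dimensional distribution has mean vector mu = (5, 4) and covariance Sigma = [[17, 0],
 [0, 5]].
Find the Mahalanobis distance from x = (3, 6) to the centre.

Step 1 — centre the observation: (x - mu) = (-2, 2).

Step 2 — invert Sigma. det(Sigma) = 17·5 - (0)² = 85.
  Sigma^{-1} = (1/det) · [[d, -b], [-b, a]] = [[0.0588, 0],
 [0, 0.2]].

Step 3 — form the quadratic (x - mu)^T · Sigma^{-1} · (x - mu):
  Sigma^{-1} · (x - mu) = (-0.1176, 0.4).
  (x - mu)^T · [Sigma^{-1} · (x - mu)] = (-2)·(-0.1176) + (2)·(0.4) = 1.0353.

Step 4 — take square root: d = √(1.0353) ≈ 1.0175.

d(x, mu) = √(1.0353) ≈ 1.0175


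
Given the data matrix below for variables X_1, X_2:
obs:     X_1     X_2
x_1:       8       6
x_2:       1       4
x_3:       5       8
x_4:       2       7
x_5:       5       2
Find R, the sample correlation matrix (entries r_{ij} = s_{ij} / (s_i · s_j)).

Step 1 — column means:
  mean(X_1) = (8 + 1 + 5 + 2 + 5) / 5 = 21/5 = 4.2
  mean(X_2) = (6 + 4 + 8 + 7 + 2) / 5 = 27/5 = 5.4

Step 2 — sample variances and covariances s[i,j] = (1/(n-1)) · Σ_k (x_{k,i} - mean_i) · (x_{k,j} - mean_j), with n-1 = 4:
  s[X_1,X_1] = ((3.8)·(3.8) + (-3.2)·(-3.2) + (0.8)·(0.8) + (-2.2)·(-2.2) + (0.8)·(0.8)) / 4 = 30.8/4 = 7.7
  s[X_1,X_2] = ((3.8)·(0.6) + (-3.2)·(-1.4) + (0.8)·(2.6) + (-2.2)·(1.6) + (0.8)·(-3.4)) / 4 = 2.6/4 = 0.65
  s[X_2,X_2] = ((0.6)·(0.6) + (-1.4)·(-1.4) + (2.6)·(2.6) + (1.6)·(1.6) + (-3.4)·(-3.4)) / 4 = 23.2/4 = 5.8
  Sample standard deviations s_i = √(s[i,i]):
  s(X_1) = √(7.7) = 2.7749
  s(X_2) = √(5.8) = 2.4083

Step 3 — r_{ij} = s_{ij} / (s_i · s_j):
  r[X_1,X_1] = 1 (diagonal).
  r[X_1,X_2] = 0.65 / (2.7749 · 2.4083) = 0.65 / 6.6828 = 0.0973
  r[X_2,X_2] = 1 (diagonal).

R is symmetric with unit diagonal. Assembling:

R = [[1, 0.0973],
 [0.0973, 1]]


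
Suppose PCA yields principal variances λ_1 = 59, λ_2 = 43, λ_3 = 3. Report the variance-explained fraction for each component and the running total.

Step 1 — total variance = trace(Sigma) = Σ λ_i = 59 + 43 + 3 = 105.

Step 2 — fraction explained by component i = λ_i / Σ λ:
  PC1: 59/105 = 0.5619
  PC2: 43/105 = 0.4095
  PC3: 3/105 = 0.0286

Step 3 — cumulative fraction after k components = (λ_1 + ... + λ_k) / Σ λ:
  k = 1: 59/105 = 0.5619
  k = 2: (59 + 43)/105 = 102/105 = 0.9714
  k = 3: (59 + 43 + 3)/105 = 105/105 = 1

Summary (fraction, with percent):

explained: PC1 0.5619 (56.19%), PC2 0.4095 (40.95%), PC3 0.0286 (2.86%);  cumulative: 0.5619, 0.9714, 1


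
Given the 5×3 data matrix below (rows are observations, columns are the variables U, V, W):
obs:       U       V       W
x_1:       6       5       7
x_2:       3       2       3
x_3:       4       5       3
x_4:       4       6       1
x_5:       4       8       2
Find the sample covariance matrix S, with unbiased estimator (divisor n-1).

Step 1 — column means:
  mean(U) = (6 + 3 + 4 + 4 + 4) / 5 = 21/5 = 4.2
  mean(V) = (5 + 2 + 5 + 6 + 8) / 5 = 26/5 = 5.2
  mean(W) = (7 + 3 + 3 + 1 + 2) / 5 = 16/5 = 3.2

Step 2 — sample covariance S[i,j] = (1/(n-1)) · Σ_k (x_{k,i} - mean_i) · (x_{k,j} - mean_j), with n-1 = 4.
  S[U,U] = ((1.8)·(1.8) + (-1.2)·(-1.2) + (-0.2)·(-0.2) + (-0.2)·(-0.2) + (-0.2)·(-0.2)) / 4 = 4.8/4 = 1.2
  S[U,V] = ((1.8)·(-0.2) + (-1.2)·(-3.2) + (-0.2)·(-0.2) + (-0.2)·(0.8) + (-0.2)·(2.8)) / 4 = 2.8/4 = 0.7
  S[U,W] = ((1.8)·(3.8) + (-1.2)·(-0.2) + (-0.2)·(-0.2) + (-0.2)·(-2.2) + (-0.2)·(-1.2)) / 4 = 7.8/4 = 1.95
  S[V,V] = ((-0.2)·(-0.2) + (-3.2)·(-3.2) + (-0.2)·(-0.2) + (0.8)·(0.8) + (2.8)·(2.8)) / 4 = 18.8/4 = 4.7
  S[V,W] = ((-0.2)·(3.8) + (-3.2)·(-0.2) + (-0.2)·(-0.2) + (0.8)·(-2.2) + (2.8)·(-1.2)) / 4 = -5.2/4 = -1.3
  S[W,W] = ((3.8)·(3.8) + (-0.2)·(-0.2) + (-0.2)·(-0.2) + (-2.2)·(-2.2) + (-1.2)·(-1.2)) / 4 = 20.8/4 = 5.2

S is symmetric (S[j,i] = S[i,j]). Assembling:

S = [[1.2, 0.7, 1.95],
 [0.7, 4.7, -1.3],
 [1.95, -1.3, 5.2]]


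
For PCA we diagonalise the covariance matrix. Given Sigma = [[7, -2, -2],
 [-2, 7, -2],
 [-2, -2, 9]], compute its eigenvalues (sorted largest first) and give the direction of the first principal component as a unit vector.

Step 1 — characteristic polynomial p(λ) = det(λI - Sigma) = λ³ - tr·λ² + c_1·λ - det, where tr = trace, c_1 = sum of the principal 2×2 minors, det = det(Sigma):
  tr = 7 + 7 + 9 = 23,
  c_1 = (7·7 - (-2)²) + (7·9 - (-2)²) + (7·9 - (-2)²) = 45 + 59 + 59 = 163,
  det = 7·(7·9 - (-2)²) - (-2)·((-2)·9 - (-2)·(-2)) + (-2)·((-2)·(-2) - 7·(-2)) = 7·(59) - (-2)·(-22) + (-2)·(18) = 333.
  So p(λ) = λ³ - 23λ² + 163λ - 333.
Step 2 — look for an integer root (rational root theorem: any rational root is an integer divisor of 333). Testing λ = 9:
  p(9) = 729 - 1863 + 1467 - 333 = 0  ✓
  Dividing out (λ - 9): p(λ) = (λ - 9)(λ² - 14λ + 37).
Step 3 — remaining eigenvalues from the quadratic λ² - 14λ + 37 = 0:
  Δ = 14² - 4·37 = 196 - 148 = 48,  λ = (14 ± √48)/2 = (14 ± 6.9282)/2 ≈ 10.4641 or 3.5359.
  Sorted: λ_1 = 10.4641,  λ_2 = 9,  λ_3 = 3.5359  (check: sum = 23 = tr ✓).

Step 4 — unit eigenvector for λ_1 ≈ 10.4641: v spans the null space of (Sigma - λ_1 I), whose rows are
  r_1 = (-3.4641, -2, -2),  r_2 = (-2, -3.4641, -2),  r_3 = (-2, -2, -1.4641).
  v is orthogonal to every row, so take v ∝ r_1 × r_2 = ((-2)·(-2) - (-2)·(-3.4641), (-2)·(-2) - (-3.4641)·(-2), (-3.4641)·(-3.4641) - (-2)·(-2)) ≈ (-2.9282, -2.9282, 8).
  Rescale (multiply by -1 so the first nonzero entry is positive): u = (2.9282, 2.9282, -8).
  ||u|| = √((2.9282)² + (2.9282)² + (-8)²) = √(81.1487) ≈ 9.0083,  v_1 = u/||u|| ≈ (0.3251, 0.3251, -0.8881) (||v_1|| = 1).

λ_1 = 10.4641,  λ_2 = 9,  λ_3 = 3.5359;  v_1 ≈ (0.3251, 0.3251, -0.8881)
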